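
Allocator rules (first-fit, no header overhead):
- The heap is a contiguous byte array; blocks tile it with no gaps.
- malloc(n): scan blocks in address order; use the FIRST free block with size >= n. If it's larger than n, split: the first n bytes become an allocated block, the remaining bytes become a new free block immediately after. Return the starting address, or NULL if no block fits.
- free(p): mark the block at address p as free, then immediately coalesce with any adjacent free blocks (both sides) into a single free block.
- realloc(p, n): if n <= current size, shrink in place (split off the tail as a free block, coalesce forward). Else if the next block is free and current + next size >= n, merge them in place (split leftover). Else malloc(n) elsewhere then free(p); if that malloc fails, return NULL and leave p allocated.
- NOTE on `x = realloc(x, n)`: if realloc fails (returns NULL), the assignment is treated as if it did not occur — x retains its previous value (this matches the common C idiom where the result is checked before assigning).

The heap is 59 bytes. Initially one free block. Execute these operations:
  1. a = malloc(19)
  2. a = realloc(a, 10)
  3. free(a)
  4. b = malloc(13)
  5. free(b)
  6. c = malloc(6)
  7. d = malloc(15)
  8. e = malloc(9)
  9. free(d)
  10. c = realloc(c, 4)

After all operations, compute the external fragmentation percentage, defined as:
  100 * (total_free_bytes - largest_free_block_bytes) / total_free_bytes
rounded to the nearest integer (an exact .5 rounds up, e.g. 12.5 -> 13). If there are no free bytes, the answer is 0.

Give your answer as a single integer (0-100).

Answer: 37

Derivation:
Op 1: a = malloc(19) -> a = 0; heap: [0-18 ALLOC][19-58 FREE]
Op 2: a = realloc(a, 10) -> a = 0; heap: [0-9 ALLOC][10-58 FREE]
Op 3: free(a) -> (freed a); heap: [0-58 FREE]
Op 4: b = malloc(13) -> b = 0; heap: [0-12 ALLOC][13-58 FREE]
Op 5: free(b) -> (freed b); heap: [0-58 FREE]
Op 6: c = malloc(6) -> c = 0; heap: [0-5 ALLOC][6-58 FREE]
Op 7: d = malloc(15) -> d = 6; heap: [0-5 ALLOC][6-20 ALLOC][21-58 FREE]
Op 8: e = malloc(9) -> e = 21; heap: [0-5 ALLOC][6-20 ALLOC][21-29 ALLOC][30-58 FREE]
Op 9: free(d) -> (freed d); heap: [0-5 ALLOC][6-20 FREE][21-29 ALLOC][30-58 FREE]
Op 10: c = realloc(c, 4) -> c = 0; heap: [0-3 ALLOC][4-20 FREE][21-29 ALLOC][30-58 FREE]
Free blocks: [17 29] total_free=46 largest=29 -> 100*(46-29)/46 = 1700/46 ≈ 36.957 -> rounds to 37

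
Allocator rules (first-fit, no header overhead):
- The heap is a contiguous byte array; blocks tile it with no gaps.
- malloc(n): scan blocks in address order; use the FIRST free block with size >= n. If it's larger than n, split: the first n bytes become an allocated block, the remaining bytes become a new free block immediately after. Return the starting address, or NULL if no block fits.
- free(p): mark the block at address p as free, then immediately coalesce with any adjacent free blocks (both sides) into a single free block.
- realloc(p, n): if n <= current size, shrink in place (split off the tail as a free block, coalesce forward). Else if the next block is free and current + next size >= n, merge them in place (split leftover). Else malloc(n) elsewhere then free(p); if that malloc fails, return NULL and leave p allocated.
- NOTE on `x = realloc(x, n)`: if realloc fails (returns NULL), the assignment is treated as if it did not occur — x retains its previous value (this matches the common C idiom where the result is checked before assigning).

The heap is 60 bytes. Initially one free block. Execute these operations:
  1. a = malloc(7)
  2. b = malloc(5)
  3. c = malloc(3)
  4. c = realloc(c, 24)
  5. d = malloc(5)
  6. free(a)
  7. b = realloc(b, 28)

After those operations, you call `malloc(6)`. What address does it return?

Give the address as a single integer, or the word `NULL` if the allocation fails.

Answer: 0

Derivation:
Op 1: a = malloc(7) -> a = 0; heap: [0-6 ALLOC][7-59 FREE]
Op 2: b = malloc(5) -> b = 7; heap: [0-6 ALLOC][7-11 ALLOC][12-59 FREE]
Op 3: c = malloc(3) -> c = 12; heap: [0-6 ALLOC][7-11 ALLOC][12-14 ALLOC][15-59 FREE]
Op 4: c = realloc(c, 24) -> c = 12; heap: [0-6 ALLOC][7-11 ALLOC][12-35 ALLOC][36-59 FREE]
Op 5: d = malloc(5) -> d = 36; heap: [0-6 ALLOC][7-11 ALLOC][12-35 ALLOC][36-40 ALLOC][41-59 FREE]
Op 6: free(a) -> (freed a); heap: [0-6 FREE][7-11 ALLOC][12-35 ALLOC][36-40 ALLOC][41-59 FREE]
Op 7: b = realloc(b, 28) -> NULL (b unchanged); heap: [0-6 FREE][7-11 ALLOC][12-35 ALLOC][36-40 ALLOC][41-59 FREE]
malloc(6): first-fit scan over [0-6 FREE][7-11 ALLOC][12-35 ALLOC][36-40 ALLOC][41-59 FREE] -> 0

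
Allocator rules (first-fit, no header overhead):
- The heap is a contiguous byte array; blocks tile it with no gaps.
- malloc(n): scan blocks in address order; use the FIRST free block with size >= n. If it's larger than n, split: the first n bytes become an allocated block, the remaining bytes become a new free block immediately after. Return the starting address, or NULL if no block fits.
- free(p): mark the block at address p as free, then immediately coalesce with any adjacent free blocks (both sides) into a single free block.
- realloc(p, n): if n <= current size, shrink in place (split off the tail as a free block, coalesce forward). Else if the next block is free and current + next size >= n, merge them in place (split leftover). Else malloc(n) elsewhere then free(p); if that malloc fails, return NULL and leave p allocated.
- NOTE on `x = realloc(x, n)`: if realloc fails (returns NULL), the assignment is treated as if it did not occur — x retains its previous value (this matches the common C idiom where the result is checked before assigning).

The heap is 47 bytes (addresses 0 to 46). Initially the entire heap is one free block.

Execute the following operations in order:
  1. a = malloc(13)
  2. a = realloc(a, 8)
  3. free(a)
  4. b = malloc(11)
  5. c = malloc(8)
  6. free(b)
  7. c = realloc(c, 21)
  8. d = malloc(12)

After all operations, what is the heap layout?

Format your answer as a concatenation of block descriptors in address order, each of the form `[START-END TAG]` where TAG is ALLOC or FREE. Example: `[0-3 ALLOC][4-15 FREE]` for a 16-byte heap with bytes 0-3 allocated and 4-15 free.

Op 1: a = malloc(13) -> a = 0; heap: [0-12 ALLOC][13-46 FREE]
Op 2: a = realloc(a, 8) -> a = 0; heap: [0-7 ALLOC][8-46 FREE]
Op 3: free(a) -> (freed a); heap: [0-46 FREE]
Op 4: b = malloc(11) -> b = 0; heap: [0-10 ALLOC][11-46 FREE]
Op 5: c = malloc(8) -> c = 11; heap: [0-10 ALLOC][11-18 ALLOC][19-46 FREE]
Op 6: free(b) -> (freed b); heap: [0-10 FREE][11-18 ALLOC][19-46 FREE]
Op 7: c = realloc(c, 21) -> c = 11; heap: [0-10 FREE][11-31 ALLOC][32-46 FREE]
Op 8: d = malloc(12) -> d = 32; heap: [0-10 FREE][11-31 ALLOC][32-43 ALLOC][44-46 FREE]

Answer: [0-10 FREE][11-31 ALLOC][32-43 ALLOC][44-46 FREE]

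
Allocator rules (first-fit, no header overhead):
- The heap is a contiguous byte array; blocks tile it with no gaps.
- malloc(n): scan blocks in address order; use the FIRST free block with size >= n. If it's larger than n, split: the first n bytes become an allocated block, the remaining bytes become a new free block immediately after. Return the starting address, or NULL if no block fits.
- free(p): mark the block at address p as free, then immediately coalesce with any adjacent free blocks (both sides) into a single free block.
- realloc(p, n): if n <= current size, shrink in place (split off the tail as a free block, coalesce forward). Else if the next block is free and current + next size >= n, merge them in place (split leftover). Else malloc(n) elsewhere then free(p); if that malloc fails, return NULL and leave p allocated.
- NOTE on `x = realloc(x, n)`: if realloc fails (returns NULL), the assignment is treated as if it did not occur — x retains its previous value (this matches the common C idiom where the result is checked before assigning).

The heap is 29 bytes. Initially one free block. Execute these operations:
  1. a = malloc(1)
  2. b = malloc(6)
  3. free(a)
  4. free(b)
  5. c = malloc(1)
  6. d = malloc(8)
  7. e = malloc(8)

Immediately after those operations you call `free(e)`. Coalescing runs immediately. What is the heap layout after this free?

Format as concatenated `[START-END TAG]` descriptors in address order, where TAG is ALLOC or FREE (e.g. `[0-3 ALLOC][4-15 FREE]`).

Answer: [0-0 ALLOC][1-8 ALLOC][9-28 FREE]

Derivation:
Op 1: a = malloc(1) -> a = 0; heap: [0-0 ALLOC][1-28 FREE]
Op 2: b = malloc(6) -> b = 1; heap: [0-0 ALLOC][1-6 ALLOC][7-28 FREE]
Op 3: free(a) -> (freed a); heap: [0-0 FREE][1-6 ALLOC][7-28 FREE]
Op 4: free(b) -> (freed b); heap: [0-28 FREE]
Op 5: c = malloc(1) -> c = 0; heap: [0-0 ALLOC][1-28 FREE]
Op 6: d = malloc(8) -> d = 1; heap: [0-0 ALLOC][1-8 ALLOC][9-28 FREE]
Op 7: e = malloc(8) -> e = 9; heap: [0-0 ALLOC][1-8 ALLOC][9-16 ALLOC][17-28 FREE]
free(e): e = 9 -> block [9-16 ALLOC]; mark free, coalesce with adjacent free neighbors -> [0-0 ALLOC][1-8 ALLOC][9-28 FREE]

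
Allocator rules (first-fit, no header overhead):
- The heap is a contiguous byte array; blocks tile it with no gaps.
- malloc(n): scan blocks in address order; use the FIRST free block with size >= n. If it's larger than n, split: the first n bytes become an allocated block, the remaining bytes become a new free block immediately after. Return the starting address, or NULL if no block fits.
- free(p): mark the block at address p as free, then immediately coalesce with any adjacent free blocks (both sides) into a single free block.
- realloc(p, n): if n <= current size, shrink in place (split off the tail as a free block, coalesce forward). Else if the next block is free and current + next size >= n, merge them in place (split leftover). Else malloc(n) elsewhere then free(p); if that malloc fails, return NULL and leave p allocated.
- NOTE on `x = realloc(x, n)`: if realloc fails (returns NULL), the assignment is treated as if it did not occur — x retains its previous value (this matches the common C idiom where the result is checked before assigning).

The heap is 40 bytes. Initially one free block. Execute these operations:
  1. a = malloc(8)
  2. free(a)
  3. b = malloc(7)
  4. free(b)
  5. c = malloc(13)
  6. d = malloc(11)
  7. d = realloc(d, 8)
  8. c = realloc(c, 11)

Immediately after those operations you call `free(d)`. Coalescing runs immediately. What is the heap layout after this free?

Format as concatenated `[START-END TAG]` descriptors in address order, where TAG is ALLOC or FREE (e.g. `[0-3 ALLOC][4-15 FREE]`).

Answer: [0-10 ALLOC][11-39 FREE]

Derivation:
Op 1: a = malloc(8) -> a = 0; heap: [0-7 ALLOC][8-39 FREE]
Op 2: free(a) -> (freed a); heap: [0-39 FREE]
Op 3: b = malloc(7) -> b = 0; heap: [0-6 ALLOC][7-39 FREE]
Op 4: free(b) -> (freed b); heap: [0-39 FREE]
Op 5: c = malloc(13) -> c = 0; heap: [0-12 ALLOC][13-39 FREE]
Op 6: d = malloc(11) -> d = 13; heap: [0-12 ALLOC][13-23 ALLOC][24-39 FREE]
Op 7: d = realloc(d, 8) -> d = 13; heap: [0-12 ALLOC][13-20 ALLOC][21-39 FREE]
Op 8: c = realloc(c, 11) -> c = 0; heap: [0-10 ALLOC][11-12 FREE][13-20 ALLOC][21-39 FREE]
free(d): d = 13 -> block [13-20 ALLOC]; mark free, coalesce with adjacent free neighbors -> [0-10 ALLOC][11-39 FREE]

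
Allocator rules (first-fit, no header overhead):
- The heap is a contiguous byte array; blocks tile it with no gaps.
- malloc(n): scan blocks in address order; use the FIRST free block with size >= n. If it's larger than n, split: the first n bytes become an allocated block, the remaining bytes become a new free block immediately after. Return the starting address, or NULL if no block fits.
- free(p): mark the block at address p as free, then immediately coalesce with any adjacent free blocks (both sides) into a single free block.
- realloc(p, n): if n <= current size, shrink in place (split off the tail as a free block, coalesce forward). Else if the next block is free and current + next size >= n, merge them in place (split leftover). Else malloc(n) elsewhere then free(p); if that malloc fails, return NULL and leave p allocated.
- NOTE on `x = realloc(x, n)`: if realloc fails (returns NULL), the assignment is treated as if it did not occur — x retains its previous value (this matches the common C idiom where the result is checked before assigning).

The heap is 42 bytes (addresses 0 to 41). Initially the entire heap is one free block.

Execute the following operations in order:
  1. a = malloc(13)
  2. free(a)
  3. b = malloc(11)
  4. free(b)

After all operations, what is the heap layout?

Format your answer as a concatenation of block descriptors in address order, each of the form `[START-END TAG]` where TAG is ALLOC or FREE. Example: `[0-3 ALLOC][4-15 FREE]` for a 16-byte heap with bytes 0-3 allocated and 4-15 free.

Op 1: a = malloc(13) -> a = 0; heap: [0-12 ALLOC][13-41 FREE]
Op 2: free(a) -> (freed a); heap: [0-41 FREE]
Op 3: b = malloc(11) -> b = 0; heap: [0-10 ALLOC][11-41 FREE]
Op 4: free(b) -> (freed b); heap: [0-41 FREE]

Answer: [0-41 FREE]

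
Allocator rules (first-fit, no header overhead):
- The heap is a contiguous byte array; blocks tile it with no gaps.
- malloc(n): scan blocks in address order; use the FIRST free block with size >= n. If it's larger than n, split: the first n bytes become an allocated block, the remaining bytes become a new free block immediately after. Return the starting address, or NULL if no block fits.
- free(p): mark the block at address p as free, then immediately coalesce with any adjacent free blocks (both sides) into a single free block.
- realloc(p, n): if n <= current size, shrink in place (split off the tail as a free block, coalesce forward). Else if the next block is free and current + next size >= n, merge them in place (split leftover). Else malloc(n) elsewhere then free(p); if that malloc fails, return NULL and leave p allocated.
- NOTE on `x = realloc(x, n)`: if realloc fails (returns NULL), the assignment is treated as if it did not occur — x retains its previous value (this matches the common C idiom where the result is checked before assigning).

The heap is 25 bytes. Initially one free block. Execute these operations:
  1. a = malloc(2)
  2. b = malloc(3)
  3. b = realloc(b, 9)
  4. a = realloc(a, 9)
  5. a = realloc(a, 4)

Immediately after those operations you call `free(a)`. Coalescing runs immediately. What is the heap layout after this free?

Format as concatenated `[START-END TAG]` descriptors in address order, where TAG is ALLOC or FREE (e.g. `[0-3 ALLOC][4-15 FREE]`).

Op 1: a = malloc(2) -> a = 0; heap: [0-1 ALLOC][2-24 FREE]
Op 2: b = malloc(3) -> b = 2; heap: [0-1 ALLOC][2-4 ALLOC][5-24 FREE]
Op 3: b = realloc(b, 9) -> b = 2; heap: [0-1 ALLOC][2-10 ALLOC][11-24 FREE]
Op 4: a = realloc(a, 9) -> a = 11; heap: [0-1 FREE][2-10 ALLOC][11-19 ALLOC][20-24 FREE]
Op 5: a = realloc(a, 4) -> a = 11; heap: [0-1 FREE][2-10 ALLOC][11-14 ALLOC][15-24 FREE]
free(a): a = 11 -> block [11-14 ALLOC]; mark free, coalesce with adjacent free neighbors -> [0-1 FREE][2-10 ALLOC][11-24 FREE]

Answer: [0-1 FREE][2-10 ALLOC][11-24 FREE]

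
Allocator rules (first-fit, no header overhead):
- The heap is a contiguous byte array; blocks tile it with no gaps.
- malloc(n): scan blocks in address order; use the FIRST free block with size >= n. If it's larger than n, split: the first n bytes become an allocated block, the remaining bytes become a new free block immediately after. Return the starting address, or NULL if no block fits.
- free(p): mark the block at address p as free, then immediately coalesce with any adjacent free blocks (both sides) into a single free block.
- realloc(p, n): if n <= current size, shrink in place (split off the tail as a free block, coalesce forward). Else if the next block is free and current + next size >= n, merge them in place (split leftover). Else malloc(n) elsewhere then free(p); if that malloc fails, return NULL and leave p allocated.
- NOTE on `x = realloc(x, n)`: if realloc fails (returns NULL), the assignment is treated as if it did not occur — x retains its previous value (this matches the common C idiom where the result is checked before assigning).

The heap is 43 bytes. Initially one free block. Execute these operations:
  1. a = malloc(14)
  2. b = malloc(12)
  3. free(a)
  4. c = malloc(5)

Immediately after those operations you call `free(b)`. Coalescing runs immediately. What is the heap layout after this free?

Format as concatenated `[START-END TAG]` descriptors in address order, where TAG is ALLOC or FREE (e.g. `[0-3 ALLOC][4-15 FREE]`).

Op 1: a = malloc(14) -> a = 0; heap: [0-13 ALLOC][14-42 FREE]
Op 2: b = malloc(12) -> b = 14; heap: [0-13 ALLOC][14-25 ALLOC][26-42 FREE]
Op 3: free(a) -> (freed a); heap: [0-13 FREE][14-25 ALLOC][26-42 FREE]
Op 4: c = malloc(5) -> c = 0; heap: [0-4 ALLOC][5-13 FREE][14-25 ALLOC][26-42 FREE]
free(b): b = 14 -> block [14-25 ALLOC]; mark free, coalesce with adjacent free neighbors -> [0-4 ALLOC][5-42 FREE]

Answer: [0-4 ALLOC][5-42 FREE]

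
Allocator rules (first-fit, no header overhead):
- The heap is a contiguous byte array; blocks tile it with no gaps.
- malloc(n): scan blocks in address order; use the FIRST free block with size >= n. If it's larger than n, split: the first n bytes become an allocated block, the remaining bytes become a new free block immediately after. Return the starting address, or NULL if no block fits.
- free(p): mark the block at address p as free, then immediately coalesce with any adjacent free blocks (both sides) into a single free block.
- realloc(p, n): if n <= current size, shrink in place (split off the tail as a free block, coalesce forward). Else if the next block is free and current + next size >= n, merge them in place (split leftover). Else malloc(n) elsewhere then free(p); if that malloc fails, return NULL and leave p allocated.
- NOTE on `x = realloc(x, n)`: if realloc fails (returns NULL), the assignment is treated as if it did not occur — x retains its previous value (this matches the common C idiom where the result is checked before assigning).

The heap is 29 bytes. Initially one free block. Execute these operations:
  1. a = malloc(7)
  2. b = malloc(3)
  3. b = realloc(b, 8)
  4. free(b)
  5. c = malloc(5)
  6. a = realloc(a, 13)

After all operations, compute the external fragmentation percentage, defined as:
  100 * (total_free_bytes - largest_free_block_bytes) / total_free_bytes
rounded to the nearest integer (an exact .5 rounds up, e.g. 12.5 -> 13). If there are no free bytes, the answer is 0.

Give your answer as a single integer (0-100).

Op 1: a = malloc(7) -> a = 0; heap: [0-6 ALLOC][7-28 FREE]
Op 2: b = malloc(3) -> b = 7; heap: [0-6 ALLOC][7-9 ALLOC][10-28 FREE]
Op 3: b = realloc(b, 8) -> b = 7; heap: [0-6 ALLOC][7-14 ALLOC][15-28 FREE]
Op 4: free(b) -> (freed b); heap: [0-6 ALLOC][7-28 FREE]
Op 5: c = malloc(5) -> c = 7; heap: [0-6 ALLOC][7-11 ALLOC][12-28 FREE]
Op 6: a = realloc(a, 13) -> a = 12; heap: [0-6 FREE][7-11 ALLOC][12-24 ALLOC][25-28 FREE]
Free blocks: [7 4] total_free=11 largest=7 -> 100*(11-7)/11 = 400/11 ≈ 36.364 -> rounds to 36

Answer: 36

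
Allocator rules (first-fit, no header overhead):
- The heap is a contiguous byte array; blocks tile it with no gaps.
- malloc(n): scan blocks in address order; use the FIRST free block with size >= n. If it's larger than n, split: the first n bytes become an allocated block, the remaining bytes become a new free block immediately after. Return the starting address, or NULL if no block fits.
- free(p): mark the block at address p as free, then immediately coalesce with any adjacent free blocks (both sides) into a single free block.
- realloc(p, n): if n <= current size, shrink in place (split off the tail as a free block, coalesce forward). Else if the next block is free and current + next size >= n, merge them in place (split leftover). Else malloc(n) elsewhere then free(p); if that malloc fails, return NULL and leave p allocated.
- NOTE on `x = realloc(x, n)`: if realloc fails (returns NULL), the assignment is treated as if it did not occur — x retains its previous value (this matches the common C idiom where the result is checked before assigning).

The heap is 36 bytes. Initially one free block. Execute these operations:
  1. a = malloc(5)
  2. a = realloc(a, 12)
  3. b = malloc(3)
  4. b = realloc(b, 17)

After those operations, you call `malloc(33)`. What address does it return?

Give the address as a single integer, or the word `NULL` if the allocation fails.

Answer: NULL

Derivation:
Op 1: a = malloc(5) -> a = 0; heap: [0-4 ALLOC][5-35 FREE]
Op 2: a = realloc(a, 12) -> a = 0; heap: [0-11 ALLOC][12-35 FREE]
Op 3: b = malloc(3) -> b = 12; heap: [0-11 ALLOC][12-14 ALLOC][15-35 FREE]
Op 4: b = realloc(b, 17) -> b = 12; heap: [0-11 ALLOC][12-28 ALLOC][29-35 FREE]
malloc(33): first-fit scan over [0-11 ALLOC][12-28 ALLOC][29-35 FREE] -> NULL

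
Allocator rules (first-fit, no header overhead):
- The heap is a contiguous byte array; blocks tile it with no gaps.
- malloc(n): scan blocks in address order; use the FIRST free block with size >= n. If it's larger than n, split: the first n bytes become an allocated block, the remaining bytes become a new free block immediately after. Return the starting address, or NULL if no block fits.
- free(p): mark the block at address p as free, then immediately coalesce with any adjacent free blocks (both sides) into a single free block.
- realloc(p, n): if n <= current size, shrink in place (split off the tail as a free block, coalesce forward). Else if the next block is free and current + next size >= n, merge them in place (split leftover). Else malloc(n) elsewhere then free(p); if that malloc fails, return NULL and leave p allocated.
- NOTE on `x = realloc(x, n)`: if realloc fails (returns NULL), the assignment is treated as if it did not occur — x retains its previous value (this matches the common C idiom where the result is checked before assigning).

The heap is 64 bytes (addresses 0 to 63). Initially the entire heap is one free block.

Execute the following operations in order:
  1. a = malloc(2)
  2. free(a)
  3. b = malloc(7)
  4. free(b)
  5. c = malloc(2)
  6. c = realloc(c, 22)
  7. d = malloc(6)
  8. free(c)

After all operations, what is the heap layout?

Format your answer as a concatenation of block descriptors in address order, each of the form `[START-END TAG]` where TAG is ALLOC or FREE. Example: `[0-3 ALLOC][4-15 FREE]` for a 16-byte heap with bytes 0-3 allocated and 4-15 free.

Op 1: a = malloc(2) -> a = 0; heap: [0-1 ALLOC][2-63 FREE]
Op 2: free(a) -> (freed a); heap: [0-63 FREE]
Op 3: b = malloc(7) -> b = 0; heap: [0-6 ALLOC][7-63 FREE]
Op 4: free(b) -> (freed b); heap: [0-63 FREE]
Op 5: c = malloc(2) -> c = 0; heap: [0-1 ALLOC][2-63 FREE]
Op 6: c = realloc(c, 22) -> c = 0; heap: [0-21 ALLOC][22-63 FREE]
Op 7: d = malloc(6) -> d = 22; heap: [0-21 ALLOC][22-27 ALLOC][28-63 FREE]
Op 8: free(c) -> (freed c); heap: [0-21 FREE][22-27 ALLOC][28-63 FREE]

Answer: [0-21 FREE][22-27 ALLOC][28-63 FREE]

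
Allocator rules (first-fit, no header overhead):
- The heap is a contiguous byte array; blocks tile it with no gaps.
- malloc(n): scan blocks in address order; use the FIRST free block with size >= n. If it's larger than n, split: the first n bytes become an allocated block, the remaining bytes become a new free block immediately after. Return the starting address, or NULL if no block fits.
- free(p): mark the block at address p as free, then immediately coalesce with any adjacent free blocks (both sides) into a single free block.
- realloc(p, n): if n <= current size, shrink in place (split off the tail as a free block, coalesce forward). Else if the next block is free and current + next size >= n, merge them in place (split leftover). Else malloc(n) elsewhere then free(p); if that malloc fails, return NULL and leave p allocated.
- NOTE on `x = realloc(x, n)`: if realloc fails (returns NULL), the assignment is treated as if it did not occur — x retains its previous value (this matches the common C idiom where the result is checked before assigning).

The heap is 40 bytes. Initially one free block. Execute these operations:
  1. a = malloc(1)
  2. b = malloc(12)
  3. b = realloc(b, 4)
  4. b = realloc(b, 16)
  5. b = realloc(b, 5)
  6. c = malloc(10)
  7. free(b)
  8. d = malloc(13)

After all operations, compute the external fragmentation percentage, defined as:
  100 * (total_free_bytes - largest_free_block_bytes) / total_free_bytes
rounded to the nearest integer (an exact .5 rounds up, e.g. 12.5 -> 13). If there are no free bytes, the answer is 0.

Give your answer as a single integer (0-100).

Op 1: a = malloc(1) -> a = 0; heap: [0-0 ALLOC][1-39 FREE]
Op 2: b = malloc(12) -> b = 1; heap: [0-0 ALLOC][1-12 ALLOC][13-39 FREE]
Op 3: b = realloc(b, 4) -> b = 1; heap: [0-0 ALLOC][1-4 ALLOC][5-39 FREE]
Op 4: b = realloc(b, 16) -> b = 1; heap: [0-0 ALLOC][1-16 ALLOC][17-39 FREE]
Op 5: b = realloc(b, 5) -> b = 1; heap: [0-0 ALLOC][1-5 ALLOC][6-39 FREE]
Op 6: c = malloc(10) -> c = 6; heap: [0-0 ALLOC][1-5 ALLOC][6-15 ALLOC][16-39 FREE]
Op 7: free(b) -> (freed b); heap: [0-0 ALLOC][1-5 FREE][6-15 ALLOC][16-39 FREE]
Op 8: d = malloc(13) -> d = 16; heap: [0-0 ALLOC][1-5 FREE][6-15 ALLOC][16-28 ALLOC][29-39 FREE]
Free blocks: [5 11] total_free=16 largest=11 -> 100*(16-11)/16 = 500/16 = 31.25 -> rounds to 31

Answer: 31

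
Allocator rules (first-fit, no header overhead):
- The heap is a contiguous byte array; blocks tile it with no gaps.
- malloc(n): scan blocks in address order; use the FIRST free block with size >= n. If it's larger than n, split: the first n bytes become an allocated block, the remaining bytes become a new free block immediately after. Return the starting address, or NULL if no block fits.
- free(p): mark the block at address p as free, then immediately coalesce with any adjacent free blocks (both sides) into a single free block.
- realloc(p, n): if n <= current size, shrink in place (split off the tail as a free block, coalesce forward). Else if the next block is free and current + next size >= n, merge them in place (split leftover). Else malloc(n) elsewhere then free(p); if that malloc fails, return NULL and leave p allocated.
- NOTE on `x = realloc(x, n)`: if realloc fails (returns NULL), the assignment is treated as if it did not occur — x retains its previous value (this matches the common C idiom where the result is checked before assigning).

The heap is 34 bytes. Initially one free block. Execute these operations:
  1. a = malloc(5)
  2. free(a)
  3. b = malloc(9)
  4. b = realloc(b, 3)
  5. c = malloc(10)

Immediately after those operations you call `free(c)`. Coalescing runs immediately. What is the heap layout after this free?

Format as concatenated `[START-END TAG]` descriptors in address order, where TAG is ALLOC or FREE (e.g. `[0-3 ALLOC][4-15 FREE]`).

Answer: [0-2 ALLOC][3-33 FREE]

Derivation:
Op 1: a = malloc(5) -> a = 0; heap: [0-4 ALLOC][5-33 FREE]
Op 2: free(a) -> (freed a); heap: [0-33 FREE]
Op 3: b = malloc(9) -> b = 0; heap: [0-8 ALLOC][9-33 FREE]
Op 4: b = realloc(b, 3) -> b = 0; heap: [0-2 ALLOC][3-33 FREE]
Op 5: c = malloc(10) -> c = 3; heap: [0-2 ALLOC][3-12 ALLOC][13-33 FREE]
free(c): c = 3 -> block [3-12 ALLOC]; mark free, coalesce with adjacent free neighbors -> [0-2 ALLOC][3-33 FREE]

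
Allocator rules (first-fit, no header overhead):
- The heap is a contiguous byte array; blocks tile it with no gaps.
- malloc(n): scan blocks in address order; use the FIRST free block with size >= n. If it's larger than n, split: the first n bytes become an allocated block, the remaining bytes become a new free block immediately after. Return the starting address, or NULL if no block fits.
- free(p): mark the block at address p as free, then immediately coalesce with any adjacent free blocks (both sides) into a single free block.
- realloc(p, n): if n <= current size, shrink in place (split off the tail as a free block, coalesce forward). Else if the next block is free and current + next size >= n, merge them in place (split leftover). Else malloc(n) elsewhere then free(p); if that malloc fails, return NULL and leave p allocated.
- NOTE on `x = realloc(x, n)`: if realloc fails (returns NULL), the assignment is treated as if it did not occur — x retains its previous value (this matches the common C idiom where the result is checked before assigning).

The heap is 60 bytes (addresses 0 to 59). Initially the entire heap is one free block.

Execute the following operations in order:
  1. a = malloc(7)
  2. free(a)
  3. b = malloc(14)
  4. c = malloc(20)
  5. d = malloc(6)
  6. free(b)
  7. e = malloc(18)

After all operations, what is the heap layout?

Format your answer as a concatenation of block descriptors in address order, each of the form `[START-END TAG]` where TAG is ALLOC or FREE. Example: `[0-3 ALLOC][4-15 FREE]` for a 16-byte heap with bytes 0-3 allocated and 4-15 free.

Answer: [0-13 FREE][14-33 ALLOC][34-39 ALLOC][40-57 ALLOC][58-59 FREE]

Derivation:
Op 1: a = malloc(7) -> a = 0; heap: [0-6 ALLOC][7-59 FREE]
Op 2: free(a) -> (freed a); heap: [0-59 FREE]
Op 3: b = malloc(14) -> b = 0; heap: [0-13 ALLOC][14-59 FREE]
Op 4: c = malloc(20) -> c = 14; heap: [0-13 ALLOC][14-33 ALLOC][34-59 FREE]
Op 5: d = malloc(6) -> d = 34; heap: [0-13 ALLOC][14-33 ALLOC][34-39 ALLOC][40-59 FREE]
Op 6: free(b) -> (freed b); heap: [0-13 FREE][14-33 ALLOC][34-39 ALLOC][40-59 FREE]
Op 7: e = malloc(18) -> e = 40; heap: [0-13 FREE][14-33 ALLOC][34-39 ALLOC][40-57 ALLOC][58-59 FREE]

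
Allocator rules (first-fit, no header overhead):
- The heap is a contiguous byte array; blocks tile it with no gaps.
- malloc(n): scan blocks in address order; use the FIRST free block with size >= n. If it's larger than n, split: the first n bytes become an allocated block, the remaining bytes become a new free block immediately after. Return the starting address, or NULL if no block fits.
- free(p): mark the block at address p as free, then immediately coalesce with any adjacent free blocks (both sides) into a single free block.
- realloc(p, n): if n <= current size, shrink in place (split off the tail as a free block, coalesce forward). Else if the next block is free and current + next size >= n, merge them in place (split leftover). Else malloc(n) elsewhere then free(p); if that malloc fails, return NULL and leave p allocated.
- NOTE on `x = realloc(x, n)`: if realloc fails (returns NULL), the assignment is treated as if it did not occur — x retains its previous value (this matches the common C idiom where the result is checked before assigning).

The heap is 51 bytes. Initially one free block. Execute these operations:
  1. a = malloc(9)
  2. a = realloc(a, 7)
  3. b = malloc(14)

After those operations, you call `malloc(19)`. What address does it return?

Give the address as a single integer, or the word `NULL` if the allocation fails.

Op 1: a = malloc(9) -> a = 0; heap: [0-8 ALLOC][9-50 FREE]
Op 2: a = realloc(a, 7) -> a = 0; heap: [0-6 ALLOC][7-50 FREE]
Op 3: b = malloc(14) -> b = 7; heap: [0-6 ALLOC][7-20 ALLOC][21-50 FREE]
malloc(19): first-fit scan over [0-6 ALLOC][7-20 ALLOC][21-50 FREE] -> 21

Answer: 21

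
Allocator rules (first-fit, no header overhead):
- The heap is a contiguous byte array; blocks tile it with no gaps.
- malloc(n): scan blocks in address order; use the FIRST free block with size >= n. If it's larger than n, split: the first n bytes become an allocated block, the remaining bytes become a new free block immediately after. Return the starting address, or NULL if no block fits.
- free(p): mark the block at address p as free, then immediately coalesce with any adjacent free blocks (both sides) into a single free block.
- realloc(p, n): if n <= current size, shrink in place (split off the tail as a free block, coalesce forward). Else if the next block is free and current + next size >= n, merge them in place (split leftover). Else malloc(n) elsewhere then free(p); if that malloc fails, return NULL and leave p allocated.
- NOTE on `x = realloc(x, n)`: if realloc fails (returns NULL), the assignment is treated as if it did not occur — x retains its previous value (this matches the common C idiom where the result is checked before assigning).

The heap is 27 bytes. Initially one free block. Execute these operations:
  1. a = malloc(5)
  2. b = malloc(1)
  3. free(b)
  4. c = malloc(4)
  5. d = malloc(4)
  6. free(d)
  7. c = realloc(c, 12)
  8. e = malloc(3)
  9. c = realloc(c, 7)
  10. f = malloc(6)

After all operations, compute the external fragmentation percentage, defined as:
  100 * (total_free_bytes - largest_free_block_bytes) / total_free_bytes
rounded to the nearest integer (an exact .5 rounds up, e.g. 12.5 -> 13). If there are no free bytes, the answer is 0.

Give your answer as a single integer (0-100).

Op 1: a = malloc(5) -> a = 0; heap: [0-4 ALLOC][5-26 FREE]
Op 2: b = malloc(1) -> b = 5; heap: [0-4 ALLOC][5-5 ALLOC][6-26 FREE]
Op 3: free(b) -> (freed b); heap: [0-4 ALLOC][5-26 FREE]
Op 4: c = malloc(4) -> c = 5; heap: [0-4 ALLOC][5-8 ALLOC][9-26 FREE]
Op 5: d = malloc(4) -> d = 9; heap: [0-4 ALLOC][5-8 ALLOC][9-12 ALLOC][13-26 FREE]
Op 6: free(d) -> (freed d); heap: [0-4 ALLOC][5-8 ALLOC][9-26 FREE]
Op 7: c = realloc(c, 12) -> c = 5; heap: [0-4 ALLOC][5-16 ALLOC][17-26 FREE]
Op 8: e = malloc(3) -> e = 17; heap: [0-4 ALLOC][5-16 ALLOC][17-19 ALLOC][20-26 FREE]
Op 9: c = realloc(c, 7) -> c = 5; heap: [0-4 ALLOC][5-11 ALLOC][12-16 FREE][17-19 ALLOC][20-26 FREE]
Op 10: f = malloc(6) -> f = 20; heap: [0-4 ALLOC][5-11 ALLOC][12-16 FREE][17-19 ALLOC][20-25 ALLOC][26-26 FREE]
Free blocks: [5 1] total_free=6 largest=5 -> 100*(6-5)/6 = 100/6 ≈ 16.667 -> rounds to 17

Answer: 17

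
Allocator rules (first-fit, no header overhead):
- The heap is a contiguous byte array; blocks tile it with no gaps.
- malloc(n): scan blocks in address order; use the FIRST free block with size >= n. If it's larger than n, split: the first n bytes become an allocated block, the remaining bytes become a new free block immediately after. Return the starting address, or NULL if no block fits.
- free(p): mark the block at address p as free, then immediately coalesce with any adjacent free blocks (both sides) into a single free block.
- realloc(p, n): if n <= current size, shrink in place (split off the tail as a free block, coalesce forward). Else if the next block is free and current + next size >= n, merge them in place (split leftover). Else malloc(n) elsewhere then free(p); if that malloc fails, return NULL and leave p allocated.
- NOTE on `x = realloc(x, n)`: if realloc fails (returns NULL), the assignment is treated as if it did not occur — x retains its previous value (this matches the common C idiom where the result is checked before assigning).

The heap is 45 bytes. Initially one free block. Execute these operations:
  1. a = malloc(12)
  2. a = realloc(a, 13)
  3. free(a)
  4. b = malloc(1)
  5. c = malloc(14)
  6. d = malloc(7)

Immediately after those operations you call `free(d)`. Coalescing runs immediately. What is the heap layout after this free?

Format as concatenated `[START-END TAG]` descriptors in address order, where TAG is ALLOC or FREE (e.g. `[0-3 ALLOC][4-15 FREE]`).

Answer: [0-0 ALLOC][1-14 ALLOC][15-44 FREE]

Derivation:
Op 1: a = malloc(12) -> a = 0; heap: [0-11 ALLOC][12-44 FREE]
Op 2: a = realloc(a, 13) -> a = 0; heap: [0-12 ALLOC][13-44 FREE]
Op 3: free(a) -> (freed a); heap: [0-44 FREE]
Op 4: b = malloc(1) -> b = 0; heap: [0-0 ALLOC][1-44 FREE]
Op 5: c = malloc(14) -> c = 1; heap: [0-0 ALLOC][1-14 ALLOC][15-44 FREE]
Op 6: d = malloc(7) -> d = 15; heap: [0-0 ALLOC][1-14 ALLOC][15-21 ALLOC][22-44 FREE]
free(d): d = 15 -> block [15-21 ALLOC]; mark free, coalesce with adjacent free neighbors -> [0-0 ALLOC][1-14 ALLOC][15-44 FREE]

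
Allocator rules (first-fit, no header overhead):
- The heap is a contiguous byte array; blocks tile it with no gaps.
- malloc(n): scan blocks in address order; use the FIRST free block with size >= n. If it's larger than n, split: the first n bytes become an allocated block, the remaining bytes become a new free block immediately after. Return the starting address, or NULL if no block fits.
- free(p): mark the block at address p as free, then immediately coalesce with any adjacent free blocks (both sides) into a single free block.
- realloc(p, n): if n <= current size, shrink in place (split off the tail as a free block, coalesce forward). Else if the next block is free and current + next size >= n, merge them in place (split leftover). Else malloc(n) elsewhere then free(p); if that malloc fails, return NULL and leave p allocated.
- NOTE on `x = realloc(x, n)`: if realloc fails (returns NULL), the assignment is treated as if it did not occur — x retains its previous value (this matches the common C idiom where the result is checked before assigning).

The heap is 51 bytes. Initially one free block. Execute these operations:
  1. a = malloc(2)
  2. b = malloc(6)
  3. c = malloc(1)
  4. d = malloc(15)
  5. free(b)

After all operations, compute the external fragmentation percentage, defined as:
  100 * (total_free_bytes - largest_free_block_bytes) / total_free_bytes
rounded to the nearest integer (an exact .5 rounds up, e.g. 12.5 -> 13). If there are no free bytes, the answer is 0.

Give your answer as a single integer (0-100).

Op 1: a = malloc(2) -> a = 0; heap: [0-1 ALLOC][2-50 FREE]
Op 2: b = malloc(6) -> b = 2; heap: [0-1 ALLOC][2-7 ALLOC][8-50 FREE]
Op 3: c = malloc(1) -> c = 8; heap: [0-1 ALLOC][2-7 ALLOC][8-8 ALLOC][9-50 FREE]
Op 4: d = malloc(15) -> d = 9; heap: [0-1 ALLOC][2-7 ALLOC][8-8 ALLOC][9-23 ALLOC][24-50 FREE]
Op 5: free(b) -> (freed b); heap: [0-1 ALLOC][2-7 FREE][8-8 ALLOC][9-23 ALLOC][24-50 FREE]
Free blocks: [6 27] total_free=33 largest=27 -> 100*(33-27)/33 = 600/33 ≈ 18.182 -> rounds to 18

Answer: 18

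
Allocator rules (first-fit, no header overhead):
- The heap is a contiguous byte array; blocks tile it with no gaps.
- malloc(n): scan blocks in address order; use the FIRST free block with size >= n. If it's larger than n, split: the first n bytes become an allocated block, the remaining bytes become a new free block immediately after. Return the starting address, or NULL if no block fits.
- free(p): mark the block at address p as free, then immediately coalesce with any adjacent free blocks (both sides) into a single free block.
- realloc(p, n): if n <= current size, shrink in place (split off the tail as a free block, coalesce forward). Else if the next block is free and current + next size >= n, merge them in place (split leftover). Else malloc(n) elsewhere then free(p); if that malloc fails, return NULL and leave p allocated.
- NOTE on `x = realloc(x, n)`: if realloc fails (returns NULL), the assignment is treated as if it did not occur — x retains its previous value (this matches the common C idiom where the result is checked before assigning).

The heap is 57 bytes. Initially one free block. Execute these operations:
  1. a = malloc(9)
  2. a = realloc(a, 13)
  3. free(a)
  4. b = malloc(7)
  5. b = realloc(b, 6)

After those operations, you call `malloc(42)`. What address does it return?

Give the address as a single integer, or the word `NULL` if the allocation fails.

Op 1: a = malloc(9) -> a = 0; heap: [0-8 ALLOC][9-56 FREE]
Op 2: a = realloc(a, 13) -> a = 0; heap: [0-12 ALLOC][13-56 FREE]
Op 3: free(a) -> (freed a); heap: [0-56 FREE]
Op 4: b = malloc(7) -> b = 0; heap: [0-6 ALLOC][7-56 FREE]
Op 5: b = realloc(b, 6) -> b = 0; heap: [0-5 ALLOC][6-56 FREE]
malloc(42): first-fit scan over [0-5 ALLOC][6-56 FREE] -> 6

Answer: 6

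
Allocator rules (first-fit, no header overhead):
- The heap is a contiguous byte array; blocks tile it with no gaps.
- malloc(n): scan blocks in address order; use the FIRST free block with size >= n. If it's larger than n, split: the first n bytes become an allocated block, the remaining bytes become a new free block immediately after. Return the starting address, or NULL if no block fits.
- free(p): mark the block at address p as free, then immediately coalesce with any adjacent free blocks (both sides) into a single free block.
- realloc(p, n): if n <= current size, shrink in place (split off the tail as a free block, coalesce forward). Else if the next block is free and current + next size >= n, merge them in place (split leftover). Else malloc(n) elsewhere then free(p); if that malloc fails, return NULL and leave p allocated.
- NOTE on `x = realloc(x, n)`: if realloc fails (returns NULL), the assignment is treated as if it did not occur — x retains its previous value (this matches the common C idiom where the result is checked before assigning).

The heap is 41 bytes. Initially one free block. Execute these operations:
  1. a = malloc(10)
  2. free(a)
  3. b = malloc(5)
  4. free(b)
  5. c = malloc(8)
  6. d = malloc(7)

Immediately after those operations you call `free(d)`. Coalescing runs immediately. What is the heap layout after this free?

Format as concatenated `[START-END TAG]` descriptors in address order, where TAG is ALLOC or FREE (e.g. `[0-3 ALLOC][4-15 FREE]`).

Op 1: a = malloc(10) -> a = 0; heap: [0-9 ALLOC][10-40 FREE]
Op 2: free(a) -> (freed a); heap: [0-40 FREE]
Op 3: b = malloc(5) -> b = 0; heap: [0-4 ALLOC][5-40 FREE]
Op 4: free(b) -> (freed b); heap: [0-40 FREE]
Op 5: c = malloc(8) -> c = 0; heap: [0-7 ALLOC][8-40 FREE]
Op 6: d = malloc(7) -> d = 8; heap: [0-7 ALLOC][8-14 ALLOC][15-40 FREE]
free(d): d = 8 -> block [8-14 ALLOC]; mark free, coalesce with adjacent free neighbors -> [0-7 ALLOC][8-40 FREE]

Answer: [0-7 ALLOC][8-40 FREE]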